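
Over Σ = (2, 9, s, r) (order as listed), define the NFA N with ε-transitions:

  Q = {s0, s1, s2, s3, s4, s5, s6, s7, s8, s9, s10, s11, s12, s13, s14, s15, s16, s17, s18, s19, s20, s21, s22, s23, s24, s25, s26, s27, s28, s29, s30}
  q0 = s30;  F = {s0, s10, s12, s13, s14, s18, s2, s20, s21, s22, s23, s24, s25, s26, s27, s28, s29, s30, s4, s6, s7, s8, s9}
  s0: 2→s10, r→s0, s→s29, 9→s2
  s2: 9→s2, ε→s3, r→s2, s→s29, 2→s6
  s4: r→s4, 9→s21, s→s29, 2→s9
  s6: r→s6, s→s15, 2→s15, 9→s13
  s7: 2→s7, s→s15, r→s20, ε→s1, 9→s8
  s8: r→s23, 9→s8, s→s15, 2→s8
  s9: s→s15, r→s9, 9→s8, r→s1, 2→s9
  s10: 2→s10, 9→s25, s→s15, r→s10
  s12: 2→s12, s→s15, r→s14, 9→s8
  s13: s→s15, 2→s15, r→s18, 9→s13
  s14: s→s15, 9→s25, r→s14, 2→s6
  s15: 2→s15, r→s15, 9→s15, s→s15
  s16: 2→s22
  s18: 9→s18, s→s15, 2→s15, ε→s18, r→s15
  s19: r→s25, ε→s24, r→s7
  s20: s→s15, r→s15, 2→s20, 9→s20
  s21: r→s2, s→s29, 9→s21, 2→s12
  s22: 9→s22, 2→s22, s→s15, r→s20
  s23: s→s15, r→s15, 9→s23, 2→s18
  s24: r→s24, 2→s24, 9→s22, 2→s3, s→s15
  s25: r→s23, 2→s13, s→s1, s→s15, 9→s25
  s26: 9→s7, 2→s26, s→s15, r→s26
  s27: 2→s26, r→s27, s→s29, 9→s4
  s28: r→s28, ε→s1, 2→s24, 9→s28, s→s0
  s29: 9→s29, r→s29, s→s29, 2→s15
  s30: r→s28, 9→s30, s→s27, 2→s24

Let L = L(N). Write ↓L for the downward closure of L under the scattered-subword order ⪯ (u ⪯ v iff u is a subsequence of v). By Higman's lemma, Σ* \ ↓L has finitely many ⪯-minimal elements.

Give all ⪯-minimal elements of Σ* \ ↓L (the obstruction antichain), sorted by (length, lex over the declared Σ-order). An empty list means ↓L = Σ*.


Antichain: [2s, ss2, 29rr, rs922, s99r22].

|Q|=31, |F|=23, |δ|=107 (5 ε).
min D↑ (24 st, q0=0, F={5}): 0:2→1,9→0,s→2,r→3 1:2→1,9→4,s→5,r→1 2:2→6,9→7,s→8,r→2 3:2→1,9→3,s→9,r→3 4:2→4,9→4,s→5,r→10 5:2→5,9→5,s→5,r→5 6:2→6,9→11,s→5,r→6 7:2→12,9→13,s→8,r→7 8:2→5,9→8,s→8,r→8 9:2→14,9→15,s→8,r→9 10:2→10,9→10,s→5,r→5 11:2→11,9→16,s→5,r→10 12:2→12,9→16,s→5,r→12 13:2→17,9→13,s→8,r→15 14:2→14,9→18,s→5,r→14 15:2→19,9→15,s→8,r→15 16:2→16,9→16,s→5,r→20 17:2→17,9→16,s→5,r→21 18:2→22,9→18,s→5,r→20 19:2→5,9→22,s→5,r→19 20:2→23,9→20,s→5,r→5 21:2→19,9→18,s→5,r→21 22:2→5,9→22,s→5,r→23 23:2→5,9→23,s→5,r→5.
'2s': N↓-sim [26, 18, 2] end={s1,s15} ∉↓L; 2/2 single-dels accept.
'ss2': run [26, 22, 3, 1] end={s15} ∉↓L; 3/3 del acc.
'29rr': run [26, 18, 10, 4, 1] end={s15} ∉↓L; 4/4 single-dels accept.
'rs922': N↓-sim [26, 25, 12, 10, 4, 1] end={s15} ∉↓L; 5/5 deletions ∈↓L.
's99r22': N↓-sim [26, 22, 18, 15, 11, 4, 1] end={s15} ∉↓L; 6/6 single-dels accept.
5 words, ⪯-incomp.


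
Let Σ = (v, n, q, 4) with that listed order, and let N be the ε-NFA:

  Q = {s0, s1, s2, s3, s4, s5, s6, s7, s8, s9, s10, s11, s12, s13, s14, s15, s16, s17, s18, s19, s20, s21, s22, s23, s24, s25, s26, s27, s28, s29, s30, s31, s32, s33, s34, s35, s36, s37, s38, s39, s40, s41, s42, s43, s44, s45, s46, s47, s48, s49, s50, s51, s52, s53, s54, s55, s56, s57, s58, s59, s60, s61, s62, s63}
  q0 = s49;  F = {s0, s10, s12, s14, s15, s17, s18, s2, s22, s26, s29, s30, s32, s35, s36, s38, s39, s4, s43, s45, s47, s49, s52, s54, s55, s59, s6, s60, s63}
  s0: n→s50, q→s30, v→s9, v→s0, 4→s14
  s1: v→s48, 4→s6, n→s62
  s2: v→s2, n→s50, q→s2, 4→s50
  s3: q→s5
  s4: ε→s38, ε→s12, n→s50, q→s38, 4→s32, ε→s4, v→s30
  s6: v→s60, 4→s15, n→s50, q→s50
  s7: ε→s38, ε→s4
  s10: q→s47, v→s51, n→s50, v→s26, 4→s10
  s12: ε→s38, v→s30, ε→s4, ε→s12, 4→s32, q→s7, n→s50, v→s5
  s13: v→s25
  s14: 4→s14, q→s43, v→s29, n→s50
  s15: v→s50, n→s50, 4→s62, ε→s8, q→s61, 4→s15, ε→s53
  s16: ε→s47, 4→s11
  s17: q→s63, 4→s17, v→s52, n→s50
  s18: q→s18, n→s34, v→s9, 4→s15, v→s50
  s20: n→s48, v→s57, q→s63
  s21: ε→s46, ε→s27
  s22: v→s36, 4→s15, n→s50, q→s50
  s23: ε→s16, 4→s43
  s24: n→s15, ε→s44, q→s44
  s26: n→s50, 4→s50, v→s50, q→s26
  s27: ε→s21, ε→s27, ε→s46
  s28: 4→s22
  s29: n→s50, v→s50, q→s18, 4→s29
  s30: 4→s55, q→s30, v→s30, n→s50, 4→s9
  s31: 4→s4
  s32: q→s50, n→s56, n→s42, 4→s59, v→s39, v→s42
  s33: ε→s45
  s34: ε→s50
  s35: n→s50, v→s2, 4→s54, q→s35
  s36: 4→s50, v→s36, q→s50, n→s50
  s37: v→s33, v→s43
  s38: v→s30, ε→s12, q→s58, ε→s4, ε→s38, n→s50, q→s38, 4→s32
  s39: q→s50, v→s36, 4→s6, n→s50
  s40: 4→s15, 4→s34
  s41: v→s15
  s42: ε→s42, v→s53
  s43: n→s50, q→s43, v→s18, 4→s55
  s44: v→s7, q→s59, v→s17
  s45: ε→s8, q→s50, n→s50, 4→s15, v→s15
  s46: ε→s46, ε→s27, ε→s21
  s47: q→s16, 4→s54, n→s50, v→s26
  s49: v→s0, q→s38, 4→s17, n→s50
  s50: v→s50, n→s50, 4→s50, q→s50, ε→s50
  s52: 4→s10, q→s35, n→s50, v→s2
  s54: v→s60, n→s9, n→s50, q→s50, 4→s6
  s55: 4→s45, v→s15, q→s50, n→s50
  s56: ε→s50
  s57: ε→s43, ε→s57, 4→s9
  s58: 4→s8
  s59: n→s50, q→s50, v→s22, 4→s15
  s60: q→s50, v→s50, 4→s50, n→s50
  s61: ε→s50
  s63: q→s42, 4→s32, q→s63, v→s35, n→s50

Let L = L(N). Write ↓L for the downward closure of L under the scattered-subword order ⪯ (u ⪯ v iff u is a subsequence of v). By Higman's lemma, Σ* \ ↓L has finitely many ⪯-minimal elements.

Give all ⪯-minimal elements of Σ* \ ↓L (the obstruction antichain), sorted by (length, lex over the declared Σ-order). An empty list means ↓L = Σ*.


|Q|=64, |F|=29, |δ|=189 (33 ε).
min D↑ (28 st, q0=0, F={2}): 0:v→1,n→2,q→3,4→4 1:v→1,n→2,q→5,4→6 2:v→2,n→2,q→2,4→2 3:v→5,n→2,q→3,4→7 4:v→8,n→2,q→9,4→4 5:v→5,n→2,q→5,4→10 6:v→11,n→2,q→12,4→6 7:v→13,n→2,q→2,4→14 8:v→15,n→2,q→16,4→17 9:v→16,n→2,q→9,4→7 10:v→18,n→2,q→2,4→19 11:v→2,n→2,q→20,4→11 12:v→20,n→2,q→12,4→10 13:v→21,n→2,q→2,4→22 14:v→23,n→2,q→2,4→18 15:v→15,n→2,q→15,4→2 16:v→15,n→2,q→16,4→24 17:v→25,n→2,q→26,4→17 18:v→2,n→2,q→2,4→18 19:v→18,n→2,q→2,4→18 20:v→2,n→2,q→20,4→18 21:v→21,n→2,q→2,4→2 22:v→27,n→2,q→2,4→18 23:v→21,n→2,q→2,4→18 24:v→27,n→2,q→2,4→22 25:v→2,n→2,q→25,4→2 26:v→25,n→2,q→26,4→24 27:v→2,n→2,q→2,4→2.
'n': N↓-sim [44, 6] end={s34,s42,s50,s53,s56,s9} rej; 1/1 del acc.
'q4q': run [44, 36, 20, 2] end={s50,s61} — reject; 3/3 single-dels accept.
'v4vv': run [44, 33, 23, 13, 2] end={s50,s9} ∉↓L; 4/4 del acc.
'4vv4': |S_i|=[44, 35, 26, 8, 1] end={s50} ∉↓L; 4/4 del acc.
'q444v': N↓-sim [44, 36, 20, 12, 6, 1] end={s50} rej; 5/5 deletions ∈↓L.
5 obstructions.

Antichain: [n, q4q, v4vv, 4vv4, q444v].


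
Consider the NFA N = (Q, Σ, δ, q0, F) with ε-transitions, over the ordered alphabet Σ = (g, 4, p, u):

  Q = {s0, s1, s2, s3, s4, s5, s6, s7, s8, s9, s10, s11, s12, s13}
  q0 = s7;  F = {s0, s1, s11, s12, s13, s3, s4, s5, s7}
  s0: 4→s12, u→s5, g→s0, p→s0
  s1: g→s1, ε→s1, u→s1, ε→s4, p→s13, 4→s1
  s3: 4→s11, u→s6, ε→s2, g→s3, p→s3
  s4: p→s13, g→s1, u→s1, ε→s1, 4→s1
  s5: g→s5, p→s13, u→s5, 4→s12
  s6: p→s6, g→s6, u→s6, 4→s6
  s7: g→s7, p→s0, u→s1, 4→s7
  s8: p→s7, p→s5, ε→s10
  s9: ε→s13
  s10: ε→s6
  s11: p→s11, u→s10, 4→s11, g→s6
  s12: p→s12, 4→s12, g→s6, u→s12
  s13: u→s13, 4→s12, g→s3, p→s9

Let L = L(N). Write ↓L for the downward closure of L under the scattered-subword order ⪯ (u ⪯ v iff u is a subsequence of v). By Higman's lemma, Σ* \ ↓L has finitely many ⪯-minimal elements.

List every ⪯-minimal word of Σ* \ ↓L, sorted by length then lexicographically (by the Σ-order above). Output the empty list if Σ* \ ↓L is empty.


|Q|=14, |F|=9, |δ|=49 (7 ε).
min D↑ (9 st, q0=0, F={6}): 0:g→0,4→0,p→1,u→2 1:g→1,4→3,p→1,u→4 2:g→2,4→2,p→5,u→2 3:g→6,4→3,p→3,u→3 4:g→4,4→3,p→5,u→4 5:g→7,4→3,p→5,u→5 6:g→6,4→6,p→6,u→6 7:g→7,4→8,p→7,u→6 8:g→6,4→8,p→8,u→6 (ε-aug+det+¬).
'p4g': |S_i|=[13, 10, 4, 1] end={s6} ∉↓L; 3/3 single-dels accept.
'upgu': run [13, 11, 8, 5, 2] end={s10,s6} — reject; 4/4 single-dels accept.
2 obstructions.

min(Σ*\↓L) = [p4g, upgu].


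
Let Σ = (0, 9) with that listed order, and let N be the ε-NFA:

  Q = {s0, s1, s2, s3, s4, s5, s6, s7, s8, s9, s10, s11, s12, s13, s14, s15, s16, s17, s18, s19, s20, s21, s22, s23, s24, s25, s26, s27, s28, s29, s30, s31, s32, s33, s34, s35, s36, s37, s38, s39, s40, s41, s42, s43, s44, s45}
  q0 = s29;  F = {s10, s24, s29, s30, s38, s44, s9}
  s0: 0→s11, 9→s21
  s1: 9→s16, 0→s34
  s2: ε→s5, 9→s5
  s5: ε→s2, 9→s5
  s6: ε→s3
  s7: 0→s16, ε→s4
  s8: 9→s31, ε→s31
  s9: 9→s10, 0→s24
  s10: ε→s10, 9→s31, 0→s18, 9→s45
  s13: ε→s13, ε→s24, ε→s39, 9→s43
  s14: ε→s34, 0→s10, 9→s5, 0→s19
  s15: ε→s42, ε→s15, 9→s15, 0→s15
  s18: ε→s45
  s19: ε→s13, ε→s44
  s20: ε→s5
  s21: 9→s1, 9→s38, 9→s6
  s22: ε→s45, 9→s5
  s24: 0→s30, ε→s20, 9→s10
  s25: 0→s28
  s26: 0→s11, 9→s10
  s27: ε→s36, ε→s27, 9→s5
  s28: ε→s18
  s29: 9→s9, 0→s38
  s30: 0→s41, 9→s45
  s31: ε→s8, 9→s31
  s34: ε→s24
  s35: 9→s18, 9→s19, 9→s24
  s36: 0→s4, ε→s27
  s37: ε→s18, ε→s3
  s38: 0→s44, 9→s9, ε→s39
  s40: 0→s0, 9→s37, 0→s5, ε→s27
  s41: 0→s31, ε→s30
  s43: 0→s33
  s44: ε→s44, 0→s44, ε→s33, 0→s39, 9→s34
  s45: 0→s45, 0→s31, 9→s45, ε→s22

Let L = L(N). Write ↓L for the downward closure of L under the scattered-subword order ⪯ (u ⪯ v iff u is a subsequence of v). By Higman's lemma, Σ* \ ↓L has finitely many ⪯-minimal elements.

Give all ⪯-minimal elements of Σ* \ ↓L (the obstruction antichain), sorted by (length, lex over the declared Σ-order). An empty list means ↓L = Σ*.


|Q|=46, |F|=7, |δ|=83 (32 ε).
min D↑ (8 st, q0=0, F={7}): 0:0→1,9→2 1:0→3,9→2 2:0→4,9→5 3:0→3,9→4 4:0→6,9→5 5:0→7,9→7 6:0→6,9→7 7:0→7,9→7 [Hopcroft].
'990': |S_i|=[19, 14, 8, 7] end={s18,s2,s22,s31,s45,s5,s8} — reject; 3/3 del acc.
'999': N↓-sim [19, 14, 8, 6] end={s2,s22,s31,s45,s5,s8} rej; 3/3 single-dels accept.
'9009': |S_i|=[19, 14, 12, 9, 6] end={s2,s22,s31,s45,s5,s8} rej; 4/4 single-dels accept.
'00909': N↓-sim [19, 18, 16, 13, 9, 6] end={s2,s22,s31,s45,s5,s8} ∉↓L; 5/5 deletions ∈↓L.
4 obstructions.

Antichain: [990, 999, 9009, 00909].


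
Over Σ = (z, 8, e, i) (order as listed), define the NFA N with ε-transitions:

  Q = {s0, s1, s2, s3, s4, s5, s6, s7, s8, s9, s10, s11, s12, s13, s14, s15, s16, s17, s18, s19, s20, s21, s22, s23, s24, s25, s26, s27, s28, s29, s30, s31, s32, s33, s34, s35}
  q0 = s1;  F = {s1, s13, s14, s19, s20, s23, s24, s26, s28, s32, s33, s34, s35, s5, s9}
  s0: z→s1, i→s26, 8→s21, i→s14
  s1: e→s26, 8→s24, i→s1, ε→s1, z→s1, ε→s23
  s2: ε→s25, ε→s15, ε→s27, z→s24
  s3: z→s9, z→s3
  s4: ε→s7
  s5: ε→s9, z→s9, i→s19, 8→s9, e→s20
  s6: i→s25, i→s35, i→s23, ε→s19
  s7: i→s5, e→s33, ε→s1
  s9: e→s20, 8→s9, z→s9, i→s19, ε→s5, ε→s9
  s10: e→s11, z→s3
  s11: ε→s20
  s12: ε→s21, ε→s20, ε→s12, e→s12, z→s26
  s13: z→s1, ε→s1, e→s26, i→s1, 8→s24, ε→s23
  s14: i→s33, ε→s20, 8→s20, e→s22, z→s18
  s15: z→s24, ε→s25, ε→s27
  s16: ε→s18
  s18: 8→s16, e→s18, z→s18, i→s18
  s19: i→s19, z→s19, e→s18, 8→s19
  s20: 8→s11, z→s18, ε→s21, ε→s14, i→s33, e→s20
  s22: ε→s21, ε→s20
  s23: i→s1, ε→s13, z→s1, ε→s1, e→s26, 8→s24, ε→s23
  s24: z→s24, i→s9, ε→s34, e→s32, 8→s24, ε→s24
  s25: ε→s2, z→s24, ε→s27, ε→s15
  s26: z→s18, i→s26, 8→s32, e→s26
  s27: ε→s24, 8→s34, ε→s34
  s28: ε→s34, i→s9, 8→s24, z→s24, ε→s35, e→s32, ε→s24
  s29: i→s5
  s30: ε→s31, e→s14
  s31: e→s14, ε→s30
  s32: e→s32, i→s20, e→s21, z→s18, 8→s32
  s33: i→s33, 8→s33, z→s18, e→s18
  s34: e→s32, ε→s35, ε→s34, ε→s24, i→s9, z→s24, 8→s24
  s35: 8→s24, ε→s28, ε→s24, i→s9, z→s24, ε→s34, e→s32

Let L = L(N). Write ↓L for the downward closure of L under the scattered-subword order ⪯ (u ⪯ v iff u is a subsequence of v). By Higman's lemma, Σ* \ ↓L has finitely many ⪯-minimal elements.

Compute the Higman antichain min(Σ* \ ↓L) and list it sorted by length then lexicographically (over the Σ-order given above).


Antichain: [ez, 8iie].

|Q|=36, |F|=15, |δ|=133 (46 ε).
min D↑ (9 st, q0=0, F={5}): 0:z→0,8→1,e→2,i→0 1:z→1,8→1,e→3,i→4 2:z→5,8→3,e→2,i→2 3:z→5,8→3,e→3,i→6 4:z→4,8→4,e→6,i→7 5:z→5,8→5,e→5,i→5 6:z→5,8→6,e→6,i→8 7:z→7,8→7,e→5,i→7 8:z→5,8→8,e→5,i→8 [Hopcroft].
'ez': N↓-sim [20, 10, 2] end={s16,s18} ∉↓L; 2/2 deletions ∈↓L.
'8iie': N↓-sim [20, 16, 11, 4, 2] end={s16,s18} — reject; 4/4 del acc.
2 minimals (antichain).


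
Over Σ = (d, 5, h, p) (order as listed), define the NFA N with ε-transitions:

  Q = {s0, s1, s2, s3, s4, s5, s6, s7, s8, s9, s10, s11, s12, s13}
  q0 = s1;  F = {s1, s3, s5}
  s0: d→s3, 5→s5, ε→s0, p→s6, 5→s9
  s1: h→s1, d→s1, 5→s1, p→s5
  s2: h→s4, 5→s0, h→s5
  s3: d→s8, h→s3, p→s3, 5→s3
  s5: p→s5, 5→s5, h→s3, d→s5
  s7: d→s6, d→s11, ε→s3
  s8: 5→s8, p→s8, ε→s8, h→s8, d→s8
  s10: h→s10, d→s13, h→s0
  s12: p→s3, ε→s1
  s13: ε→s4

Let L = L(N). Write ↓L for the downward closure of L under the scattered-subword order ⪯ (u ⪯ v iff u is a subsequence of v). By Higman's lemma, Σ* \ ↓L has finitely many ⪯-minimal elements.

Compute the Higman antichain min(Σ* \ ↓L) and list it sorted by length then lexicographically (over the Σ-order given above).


A = [phd].

|Q|=14, |F|=3, |δ|=34 (5 ε).
min D↑ (4 st, q0=0, F={3}): 0:d→0,5→0,h→0,p→1 1:d→1,5→1,h→2,p→1 2:d→3,5→2,h→2,p→2 3:d→3,5→3,h→3,p→3 (ε-aug+det+¬).
'phd': N↓-sim [4, 3, 2, 1] end={s8} — reject; 3/3 del acc.
1 obstructions.


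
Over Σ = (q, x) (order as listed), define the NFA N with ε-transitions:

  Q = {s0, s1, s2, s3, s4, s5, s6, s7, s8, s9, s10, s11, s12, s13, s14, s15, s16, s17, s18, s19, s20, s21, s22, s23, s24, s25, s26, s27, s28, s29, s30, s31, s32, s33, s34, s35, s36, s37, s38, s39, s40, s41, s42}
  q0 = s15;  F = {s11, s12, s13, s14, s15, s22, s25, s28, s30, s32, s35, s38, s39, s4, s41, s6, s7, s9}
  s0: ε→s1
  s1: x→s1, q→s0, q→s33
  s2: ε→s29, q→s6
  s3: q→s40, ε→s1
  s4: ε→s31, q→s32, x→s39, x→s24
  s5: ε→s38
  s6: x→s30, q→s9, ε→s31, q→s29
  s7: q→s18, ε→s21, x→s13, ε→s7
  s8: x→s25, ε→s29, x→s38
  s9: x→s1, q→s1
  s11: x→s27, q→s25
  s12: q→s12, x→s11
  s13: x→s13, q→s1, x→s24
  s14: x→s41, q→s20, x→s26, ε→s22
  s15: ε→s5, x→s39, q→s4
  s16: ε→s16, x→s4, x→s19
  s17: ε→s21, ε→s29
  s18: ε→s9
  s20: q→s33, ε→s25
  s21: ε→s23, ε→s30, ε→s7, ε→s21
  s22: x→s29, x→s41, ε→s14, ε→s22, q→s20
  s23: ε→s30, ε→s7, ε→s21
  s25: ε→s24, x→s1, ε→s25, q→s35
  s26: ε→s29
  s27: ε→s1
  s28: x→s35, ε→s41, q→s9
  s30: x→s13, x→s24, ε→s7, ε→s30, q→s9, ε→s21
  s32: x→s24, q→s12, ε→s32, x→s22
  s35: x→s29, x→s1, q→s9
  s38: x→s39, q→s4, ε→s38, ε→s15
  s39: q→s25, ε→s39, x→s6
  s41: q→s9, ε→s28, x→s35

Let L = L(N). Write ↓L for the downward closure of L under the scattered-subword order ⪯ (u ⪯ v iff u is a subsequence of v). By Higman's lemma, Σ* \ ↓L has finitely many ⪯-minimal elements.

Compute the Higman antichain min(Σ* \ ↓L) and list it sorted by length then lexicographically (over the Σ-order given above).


A = [xqx, xxqq, qqqxx, xqqqq, xxxxq, qqxxxx].

|Q|=43, |F|=18, |δ|=92 (38 ε).
min D↑ (15 st, q0=0, F={9}): 0:q→1,x→2 1:q→3,x→2 2:q→4,x→5 3:q→6,x→7 4:q→8,x→9 5:q→10,x→11 6:q→6,x→12 7:q→4,x→13 8:q→10,x→9 9:q→9,x→9 10:q→9,x→9 11:q→10,x→14 12:q→4,x→9 13:q→10,x→8 14:q→9,x→14.
'xqx': run [31, 25, 10, 4] end={s0,s1,s29,s33} rej; 3/3 deletions ∈↓L.
'xxqq': N↓-sim [31, 25, 19, 6, 3] end={s0,s1,s33} rej; 4/4 del acc.
'qqqxx': N↓-sim [31, 28, 19, 12, 10, 5] end={s0,s1,s27,s29,s33} — reject; 5/5 del acc.
'xqqqq': N↓-sim [31, 25, 10, 6, 4, 3] end={s0,s1,s33} ∉↓L; 5/5 single-dels accept.
'xxxxq': run [31, 25, 19, 13, 6, 3] end={s0,s1,s33} — reject; 5/5 single-dels accept.
'qqxxxx': |S_i|=[31, 28, 19, 16, 10, 6, 4] end={s0,s1,s29,s33} rej; 6/6 deletions ∈↓L.
6 words, ⪯-incomp.


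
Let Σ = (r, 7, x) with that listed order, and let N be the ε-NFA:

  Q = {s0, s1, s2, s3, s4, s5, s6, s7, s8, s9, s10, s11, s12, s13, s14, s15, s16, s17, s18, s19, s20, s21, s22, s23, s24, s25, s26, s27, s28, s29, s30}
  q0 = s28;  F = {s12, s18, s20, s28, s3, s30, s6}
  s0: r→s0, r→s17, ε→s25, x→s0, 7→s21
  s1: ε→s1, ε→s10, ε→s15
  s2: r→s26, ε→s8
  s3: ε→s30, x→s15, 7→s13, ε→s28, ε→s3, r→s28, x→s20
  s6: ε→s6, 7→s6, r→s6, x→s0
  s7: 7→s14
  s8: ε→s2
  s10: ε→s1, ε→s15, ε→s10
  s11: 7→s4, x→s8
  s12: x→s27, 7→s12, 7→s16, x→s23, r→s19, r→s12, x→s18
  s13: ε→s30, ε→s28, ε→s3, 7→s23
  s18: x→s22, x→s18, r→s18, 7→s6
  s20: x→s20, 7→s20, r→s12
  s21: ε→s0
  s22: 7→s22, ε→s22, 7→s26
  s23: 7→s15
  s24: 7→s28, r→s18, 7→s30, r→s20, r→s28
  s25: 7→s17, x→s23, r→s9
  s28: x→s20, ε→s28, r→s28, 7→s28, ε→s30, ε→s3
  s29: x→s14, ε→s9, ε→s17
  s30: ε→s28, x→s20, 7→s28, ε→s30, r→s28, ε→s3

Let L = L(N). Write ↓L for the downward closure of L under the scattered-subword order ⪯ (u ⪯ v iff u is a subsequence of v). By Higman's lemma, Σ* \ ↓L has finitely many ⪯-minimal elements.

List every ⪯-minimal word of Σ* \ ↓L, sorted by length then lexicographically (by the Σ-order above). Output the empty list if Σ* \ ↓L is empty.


|Q|=31, |F|=7, |δ|=74 (26 ε).
min D↑ (6 st, q0=0, F={5}): 0:r→0,7→0,x→1 1:r→2,7→1,x→1 2:r→2,7→2,x→3 3:r→3,7→4,x→3 4:r→4,7→4,x→5 5:r→5,7→5,x→5.
'xrx7x': run [20, 16, 15, 12, 10, 7] end={s0,s15,s17,s21,s23,s25,s9} ∉↓L; 5/5 deletions ∈↓L.
1 words, ⪯-incomp.

Antichain: [xrx7x].


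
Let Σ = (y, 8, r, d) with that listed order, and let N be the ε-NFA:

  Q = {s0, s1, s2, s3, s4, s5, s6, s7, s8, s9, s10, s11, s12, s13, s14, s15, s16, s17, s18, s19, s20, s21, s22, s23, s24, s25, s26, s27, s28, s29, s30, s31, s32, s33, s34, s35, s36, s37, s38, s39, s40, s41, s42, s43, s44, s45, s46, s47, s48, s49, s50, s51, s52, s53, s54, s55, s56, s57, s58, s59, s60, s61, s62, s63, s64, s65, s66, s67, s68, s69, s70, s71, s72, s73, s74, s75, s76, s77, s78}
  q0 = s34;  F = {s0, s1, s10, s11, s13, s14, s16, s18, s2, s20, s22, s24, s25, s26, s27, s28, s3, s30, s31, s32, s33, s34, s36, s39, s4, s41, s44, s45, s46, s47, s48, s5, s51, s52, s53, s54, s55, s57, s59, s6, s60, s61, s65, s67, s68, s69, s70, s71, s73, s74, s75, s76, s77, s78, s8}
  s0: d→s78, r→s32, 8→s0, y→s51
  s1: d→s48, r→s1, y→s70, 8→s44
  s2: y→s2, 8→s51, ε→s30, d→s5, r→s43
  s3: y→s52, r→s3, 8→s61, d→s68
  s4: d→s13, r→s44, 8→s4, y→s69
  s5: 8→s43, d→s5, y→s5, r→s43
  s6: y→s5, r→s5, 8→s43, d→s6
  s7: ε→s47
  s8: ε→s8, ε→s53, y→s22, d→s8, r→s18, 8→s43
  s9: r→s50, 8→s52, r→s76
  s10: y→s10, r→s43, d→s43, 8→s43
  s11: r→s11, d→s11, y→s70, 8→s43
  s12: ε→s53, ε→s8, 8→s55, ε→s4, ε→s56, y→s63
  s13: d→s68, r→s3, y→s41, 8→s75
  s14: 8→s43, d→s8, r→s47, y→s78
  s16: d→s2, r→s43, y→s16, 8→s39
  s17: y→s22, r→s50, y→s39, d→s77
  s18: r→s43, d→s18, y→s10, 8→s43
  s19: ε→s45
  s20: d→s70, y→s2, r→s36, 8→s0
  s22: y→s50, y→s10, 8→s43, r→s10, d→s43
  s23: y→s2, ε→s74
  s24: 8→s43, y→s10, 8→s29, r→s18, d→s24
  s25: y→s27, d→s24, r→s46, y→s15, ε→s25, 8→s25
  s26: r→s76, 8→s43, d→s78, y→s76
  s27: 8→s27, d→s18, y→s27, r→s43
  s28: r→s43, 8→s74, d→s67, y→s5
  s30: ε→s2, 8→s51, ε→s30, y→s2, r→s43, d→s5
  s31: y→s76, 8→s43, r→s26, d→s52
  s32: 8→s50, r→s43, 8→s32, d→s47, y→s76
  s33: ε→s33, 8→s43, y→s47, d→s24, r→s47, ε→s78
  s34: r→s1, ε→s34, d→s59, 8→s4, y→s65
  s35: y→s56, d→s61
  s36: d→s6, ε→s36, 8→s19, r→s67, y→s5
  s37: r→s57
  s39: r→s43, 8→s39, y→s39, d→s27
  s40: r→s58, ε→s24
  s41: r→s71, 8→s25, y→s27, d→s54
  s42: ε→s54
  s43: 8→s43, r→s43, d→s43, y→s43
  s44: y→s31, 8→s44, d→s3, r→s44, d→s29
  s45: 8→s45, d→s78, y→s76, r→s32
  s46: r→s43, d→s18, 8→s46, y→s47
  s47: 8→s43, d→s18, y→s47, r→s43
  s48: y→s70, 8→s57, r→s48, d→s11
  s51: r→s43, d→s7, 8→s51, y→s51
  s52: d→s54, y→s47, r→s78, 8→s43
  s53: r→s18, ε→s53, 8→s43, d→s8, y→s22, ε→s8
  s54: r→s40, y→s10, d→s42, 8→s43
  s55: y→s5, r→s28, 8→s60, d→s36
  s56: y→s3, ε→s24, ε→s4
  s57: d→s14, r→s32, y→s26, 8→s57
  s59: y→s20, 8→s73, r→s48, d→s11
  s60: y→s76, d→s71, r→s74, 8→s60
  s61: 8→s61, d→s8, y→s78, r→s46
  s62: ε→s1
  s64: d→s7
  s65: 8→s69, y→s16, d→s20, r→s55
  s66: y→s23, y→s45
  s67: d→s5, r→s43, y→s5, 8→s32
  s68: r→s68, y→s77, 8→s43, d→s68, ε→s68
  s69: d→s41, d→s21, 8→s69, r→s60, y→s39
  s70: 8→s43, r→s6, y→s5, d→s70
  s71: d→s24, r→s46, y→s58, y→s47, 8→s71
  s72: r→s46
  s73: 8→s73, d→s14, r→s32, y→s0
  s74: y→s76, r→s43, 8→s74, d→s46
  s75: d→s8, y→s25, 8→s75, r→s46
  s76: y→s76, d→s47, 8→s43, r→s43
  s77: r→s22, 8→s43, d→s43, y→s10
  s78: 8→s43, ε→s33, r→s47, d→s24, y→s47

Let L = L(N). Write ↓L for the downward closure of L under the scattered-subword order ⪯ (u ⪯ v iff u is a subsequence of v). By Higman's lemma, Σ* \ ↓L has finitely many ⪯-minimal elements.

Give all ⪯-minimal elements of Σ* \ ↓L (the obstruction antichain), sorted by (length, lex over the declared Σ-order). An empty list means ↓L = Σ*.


A = [yyr, ry8, dd8, yrrr, d8rr, 8ddyd].

|Q|=79, |F|=55, |δ|=276 (26 ε).
min D↑ (53 st, q0=0, F={16}): 0:y→1,8→2,r→3,d→4 1:y→5,8→6,r→7,d→8 2:y→6,8→2,r→9,d→10 3:y→11,8→9,r→3,d→12 4:y→8,8→13,r→12,d→14 5:y→5,8→15,r→16,d→17 6:y→15,8→6,r→18,d→19 7:y→20,8→18,r→21,d→22 8:y→17,8→23,r→22,d→11 9:y→24,8→9,r→9,d→25 10:y→19,8→26,r→25,d→27 11:y→20,8→16,r→28,d→11 12:y→11,8→29,r→12,d→14 13:y→23,8→13,r→30,d→31 14:y→11,8→16,r→14,d→14 15:y→15,8→15,r→16,d→32 16:y→16,8→16,r→16,d→16 17:y→17,8→33,r→16,d→20 18:y→34,8→18,r→35,d→36 19:y→32,8→37,r→36,d→38 20:y→20,8→16,r→16,d→20 21:y→20,8→35,r→16,d→39 22:y→20,8→40,r→39,d→28 23:y→33,8→23,r→30,d→41 24:y→34,8→16,r→42,d→43 25:y→43,8→44,r→25,d→27 26:y→37,8→26,r→45,d→46 27:y→47,8→16,r→27,d→27 28:y→20,8→16,r→20,d→28 29:y→42,8→29,r→30,d→31 30:y→34,8→30,r→16,d→48 31:y→41,8→16,r→48,d→46 32:y→32,8→32,r→16,d→49 33:y→33,8→33,r→16,d→48 34:y→34,8→16,r→16,d→48 35:y→34,8→35,r→16,d→45 36:y→48,8→36,r→45,d→50 37:y→32,8→37,r→45,d→50 38:y→51,8→16,r→50,d→38 39:y→20,8→30,r→16,d→20 40:y→34,8→40,r→30,d→41 41:y→48,8→16,r→48,d→50 42:y→34,8→16,r→34,d→41 43:y→48,8→16,r→41,d→38 44:y→41,8→44,r→45,d→46 45:y→48,8→45,r→16,d→49 46:y→52,8→16,r→49,d→46 47:y→51,8→16,r→52,d→16 48:y→48,8→16,r→16,d→49 49:y→51,8→16,r→16,d→49 50:y→51,8→16,r→49,d→50 51:y→51,8→16,r→16,d→16 52:y→51,8→16,r→51,d→16 [Hopcroft].
'yyr': |S_i|=[65, 48, 16, 1] end={s43} rej; 3/3 single-dels accept.
'ry8': N↓-sim [65, 44, 22, 2] end={s29,s43} ∉↓L; 3/3 deletions ∈↓L.
'dd8': |S_i|=[65, 52, 24, 2] end={s29,s43} — reject; 3/3 deletions ∈↓L.
'yrrr': |S_i|=[65, 48, 27, 13, 1] end={s43} rej; 4/4 single-dels accept.
'd8rr': N↓-sim [65, 52, 31, 8, 1] end={s43} ∉↓L; 4/4 single-dels accept.
'8ddyd': |S_i|=[65, 48, 32, 15, 5, 1] end={s43} ∉↓L; 5/5 del acc.
6 obstructions.


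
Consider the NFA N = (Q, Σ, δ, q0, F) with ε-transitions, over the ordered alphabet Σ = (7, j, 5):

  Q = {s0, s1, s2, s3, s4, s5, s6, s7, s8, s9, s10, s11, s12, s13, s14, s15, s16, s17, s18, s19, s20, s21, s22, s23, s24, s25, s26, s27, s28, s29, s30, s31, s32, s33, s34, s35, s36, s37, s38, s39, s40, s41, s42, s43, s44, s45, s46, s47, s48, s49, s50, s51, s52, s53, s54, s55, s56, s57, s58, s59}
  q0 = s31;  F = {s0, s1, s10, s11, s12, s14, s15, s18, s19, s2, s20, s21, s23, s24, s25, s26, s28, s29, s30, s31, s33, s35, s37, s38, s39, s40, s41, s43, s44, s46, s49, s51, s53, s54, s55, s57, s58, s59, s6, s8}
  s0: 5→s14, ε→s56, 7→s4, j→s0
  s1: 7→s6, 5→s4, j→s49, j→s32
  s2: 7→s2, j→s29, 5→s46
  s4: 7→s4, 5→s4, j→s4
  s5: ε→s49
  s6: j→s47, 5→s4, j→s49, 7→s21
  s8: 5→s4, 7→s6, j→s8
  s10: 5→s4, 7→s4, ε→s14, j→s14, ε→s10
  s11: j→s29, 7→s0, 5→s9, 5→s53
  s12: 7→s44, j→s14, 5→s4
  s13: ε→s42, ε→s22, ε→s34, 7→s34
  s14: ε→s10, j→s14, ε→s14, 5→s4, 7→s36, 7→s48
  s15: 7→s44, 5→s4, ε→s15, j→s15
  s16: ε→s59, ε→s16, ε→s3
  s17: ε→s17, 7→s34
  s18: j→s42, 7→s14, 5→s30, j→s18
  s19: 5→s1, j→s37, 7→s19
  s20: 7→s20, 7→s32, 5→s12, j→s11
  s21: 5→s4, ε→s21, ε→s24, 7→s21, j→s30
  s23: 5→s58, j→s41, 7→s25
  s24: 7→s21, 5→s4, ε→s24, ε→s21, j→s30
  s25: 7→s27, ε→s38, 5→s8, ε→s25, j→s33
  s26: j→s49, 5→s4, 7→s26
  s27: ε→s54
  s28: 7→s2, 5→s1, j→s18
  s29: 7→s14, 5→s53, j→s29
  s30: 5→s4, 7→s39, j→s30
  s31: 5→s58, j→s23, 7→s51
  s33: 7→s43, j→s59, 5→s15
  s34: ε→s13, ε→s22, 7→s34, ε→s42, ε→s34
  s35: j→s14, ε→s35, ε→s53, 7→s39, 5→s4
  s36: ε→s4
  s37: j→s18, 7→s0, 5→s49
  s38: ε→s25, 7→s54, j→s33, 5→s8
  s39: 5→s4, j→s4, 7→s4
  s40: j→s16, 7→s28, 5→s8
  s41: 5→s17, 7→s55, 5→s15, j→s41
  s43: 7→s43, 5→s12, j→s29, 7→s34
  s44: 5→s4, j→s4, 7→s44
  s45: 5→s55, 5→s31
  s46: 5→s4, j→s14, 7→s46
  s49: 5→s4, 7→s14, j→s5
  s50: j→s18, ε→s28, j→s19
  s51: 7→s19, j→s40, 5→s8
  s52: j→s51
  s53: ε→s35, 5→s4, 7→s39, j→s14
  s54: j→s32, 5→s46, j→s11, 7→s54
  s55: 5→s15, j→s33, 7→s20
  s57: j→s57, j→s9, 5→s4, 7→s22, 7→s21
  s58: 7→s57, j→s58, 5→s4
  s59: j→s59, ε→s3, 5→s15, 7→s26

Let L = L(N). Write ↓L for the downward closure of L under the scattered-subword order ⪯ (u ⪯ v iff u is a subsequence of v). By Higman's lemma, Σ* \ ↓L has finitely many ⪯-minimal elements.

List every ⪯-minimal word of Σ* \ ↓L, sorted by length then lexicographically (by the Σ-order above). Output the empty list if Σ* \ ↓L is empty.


|Q|=60, |F|=40, |δ|=174 (32 ε).
min D↑ (37 st, q0=0, F={10}): 0:7→1,j→2,5→3 1:7→4,j→5,5→6 2:7→7,j→8,5→3 3:7→9,j→3,5→10 4:7→4,j→11,5→12 5:7→13,j→14,5→6 6:7→15,j→6,5→10 7:7→16,j→17,5→6 8:7→18,j→8,5→19 9:7→20,j→9,5→10 10:7→10,j→10,5→10 11:7→21,j→22,5→23 12:7→15,j→23,5→10 13:7→24,j→22,5→12 14:7→25,j→14,5→19 15:7→20,j→23,5→10 16:7→16,j→26,5→27 17:7→28,j→14,5→19 18:7→29,j→17,5→19 19:7→30,j→19,5→10 20:7→20,j→31,5→10 21:7→10,j→21,5→32 22:7→32,j→22,5→31 23:7→32,j→23,5→10 24:7→24,j→33,5→27 25:7→25,j→23,5→10 26:7→21,j→33,5→34 27:7→27,j→32,5→10 28:7→28,j→33,5→35 29:7→29,j→26,5→35 30:7→30,j→10,5→10 31:7→36,j→31,5→10 32:7→10,j→32,5→10 33:7→32,j→33,5→34 34:7→36,j→32,5→10 35:7→30,j→32,5→10 36:7→10,j→10,5→10 (ε-aug+det+¬).
'55': N↓-sim [56, 30, 1] end={s4} ∉↓L; 2/2 deletions ∈↓L.
'77j77': run [56, 51, 39, 21, 8, 3] end={s36,s4,s48} rej; 5/5 single-dels accept.
'7jj75': run [56, 51, 43, 31, 16, 1] end={s4} ∉↓L; 5/5 single-dels accept.
'jj57j': run [56, 53, 42, 18, 9, 1] end={s4} ∉↓L; 5/5 del acc.
'j775j7': N↓-sim [56, 53, 46, 34, 12, 5, 3] end={s36,s4,s48} — reject; 6/6 single-dels accept.
'577j7j': run [56, 30, 21, 15, 7, 4, 1] end={s4} ∉↓L; 6/6 single-dels accept.
6 minimals (antichain).

Antichain: [55, 77j77, 7jj75, jj57j, j775j7, 577j7j].


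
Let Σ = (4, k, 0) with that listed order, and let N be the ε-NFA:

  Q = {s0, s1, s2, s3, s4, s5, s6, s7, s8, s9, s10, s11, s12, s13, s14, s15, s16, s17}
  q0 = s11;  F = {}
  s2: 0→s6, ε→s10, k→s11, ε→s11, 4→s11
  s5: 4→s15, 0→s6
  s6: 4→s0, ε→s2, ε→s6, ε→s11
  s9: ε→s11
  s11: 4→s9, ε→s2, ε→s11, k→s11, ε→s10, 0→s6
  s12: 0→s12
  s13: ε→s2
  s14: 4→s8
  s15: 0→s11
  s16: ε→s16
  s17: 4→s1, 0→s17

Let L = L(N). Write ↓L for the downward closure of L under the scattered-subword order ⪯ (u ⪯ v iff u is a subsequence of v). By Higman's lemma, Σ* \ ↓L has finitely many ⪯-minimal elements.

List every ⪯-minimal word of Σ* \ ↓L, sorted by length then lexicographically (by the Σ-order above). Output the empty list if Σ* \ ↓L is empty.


|Q|=18, |F|=0, |δ|=25 (11 ε).
min D↑ (1 st, q0=0, F={0}): 0:4→0,k→0,0→0.
ε ∈ L(D↑) — L = ∅.

Antichain: [ε].


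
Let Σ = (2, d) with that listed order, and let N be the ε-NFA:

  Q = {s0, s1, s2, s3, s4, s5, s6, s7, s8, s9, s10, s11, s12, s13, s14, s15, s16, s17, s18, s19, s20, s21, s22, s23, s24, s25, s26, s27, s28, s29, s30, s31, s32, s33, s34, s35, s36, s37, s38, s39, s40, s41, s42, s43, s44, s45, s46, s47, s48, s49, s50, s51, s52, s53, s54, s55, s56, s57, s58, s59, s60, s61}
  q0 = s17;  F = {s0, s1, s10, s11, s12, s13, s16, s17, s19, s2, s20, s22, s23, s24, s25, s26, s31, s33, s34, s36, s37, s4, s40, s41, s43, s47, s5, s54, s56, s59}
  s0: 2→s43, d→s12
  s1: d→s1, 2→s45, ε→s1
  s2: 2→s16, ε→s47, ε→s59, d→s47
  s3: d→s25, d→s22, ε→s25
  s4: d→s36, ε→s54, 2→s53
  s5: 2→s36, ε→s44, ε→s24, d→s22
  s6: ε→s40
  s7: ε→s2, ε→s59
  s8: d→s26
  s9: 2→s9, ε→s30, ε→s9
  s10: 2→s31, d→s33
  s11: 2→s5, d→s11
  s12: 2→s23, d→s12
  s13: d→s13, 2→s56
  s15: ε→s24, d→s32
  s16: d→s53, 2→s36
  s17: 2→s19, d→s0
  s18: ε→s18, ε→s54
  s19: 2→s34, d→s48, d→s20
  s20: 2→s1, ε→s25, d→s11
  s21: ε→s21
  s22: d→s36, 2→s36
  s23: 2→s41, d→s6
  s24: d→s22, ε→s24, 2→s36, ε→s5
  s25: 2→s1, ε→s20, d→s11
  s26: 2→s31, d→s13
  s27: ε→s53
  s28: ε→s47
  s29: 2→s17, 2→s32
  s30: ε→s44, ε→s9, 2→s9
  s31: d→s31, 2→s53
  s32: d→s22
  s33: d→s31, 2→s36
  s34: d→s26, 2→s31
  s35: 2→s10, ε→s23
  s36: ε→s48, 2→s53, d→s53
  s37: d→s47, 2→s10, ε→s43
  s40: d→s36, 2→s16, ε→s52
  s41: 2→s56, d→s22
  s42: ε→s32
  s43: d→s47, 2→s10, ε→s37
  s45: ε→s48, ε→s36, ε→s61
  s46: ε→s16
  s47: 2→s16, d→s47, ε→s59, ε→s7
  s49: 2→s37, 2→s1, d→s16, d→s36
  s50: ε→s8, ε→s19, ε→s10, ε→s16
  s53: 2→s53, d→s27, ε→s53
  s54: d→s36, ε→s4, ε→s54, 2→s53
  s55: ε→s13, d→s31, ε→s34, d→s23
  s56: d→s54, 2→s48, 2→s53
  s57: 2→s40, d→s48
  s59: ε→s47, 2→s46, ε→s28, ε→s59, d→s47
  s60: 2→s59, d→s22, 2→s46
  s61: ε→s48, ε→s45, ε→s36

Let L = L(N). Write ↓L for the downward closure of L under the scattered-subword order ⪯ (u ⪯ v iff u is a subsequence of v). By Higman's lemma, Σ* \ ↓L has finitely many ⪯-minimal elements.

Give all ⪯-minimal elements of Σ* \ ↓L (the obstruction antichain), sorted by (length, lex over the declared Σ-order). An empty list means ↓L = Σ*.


Antichain: [2222, 2d22d, d2d2d, d22dd2, dd2dd2, dd2ddd].

|Q|=62, |F|=30, |δ|=136 (51 ε).
min D↑ (25 st, q0=0, F={14}): 0:2→1,d→2 1:2→3,d→4 2:2→5,d→6 3:2→7,d→8 4:2→9,d→10 5:2→11,d→12 6:2→13,d→6 7:2→14,d→7 8:2→7,d→15 9:2→16,d→9 10:2→17,d→10 11:2→7,d→18 12:2→19,d→12 13:2→20,d→21 14:2→14,d→14 15:2→22,d→15 16:2→14,d→14 17:2→16,d→23 18:2→16,d→7 19:2→16,d→14 20:2→22,d→23 21:2→19,d→16 22:2→14,d→24 23:2→16,d→16 24:2→14,d→16.
'2222': N↓-sim [41, 38, 23, 10, 3] end={s27,s48,s53} — reject; 4/4 del acc.
'2d22d': run [41, 38, 31, 17, 6, 2] end={s27,s53} — reject; 5/5 deletions ∈↓L.
'd2d2d': run [41, 38, 31, 22, 8, 2] end={s27,s53} rej; 5/5 single-dels accept.
'd22dd2': N↓-sim [41, 38, 31, 16, 9, 5, 2] end={s27,s53} ∉↓L; 6/6 single-dels accept.
'dd2dd2': N↓-sim [41, 38, 31, 20, 11, 4, 2] end={s27,s53} — reject; 6/6 deletions ∈↓L.
'dd2ddd': |S_i|=[41, 38, 31, 20, 11, 4, 2] end={s27,s53} — reject; 6/6 deletions ∈↓L.
6 words, ⪯-incomp.


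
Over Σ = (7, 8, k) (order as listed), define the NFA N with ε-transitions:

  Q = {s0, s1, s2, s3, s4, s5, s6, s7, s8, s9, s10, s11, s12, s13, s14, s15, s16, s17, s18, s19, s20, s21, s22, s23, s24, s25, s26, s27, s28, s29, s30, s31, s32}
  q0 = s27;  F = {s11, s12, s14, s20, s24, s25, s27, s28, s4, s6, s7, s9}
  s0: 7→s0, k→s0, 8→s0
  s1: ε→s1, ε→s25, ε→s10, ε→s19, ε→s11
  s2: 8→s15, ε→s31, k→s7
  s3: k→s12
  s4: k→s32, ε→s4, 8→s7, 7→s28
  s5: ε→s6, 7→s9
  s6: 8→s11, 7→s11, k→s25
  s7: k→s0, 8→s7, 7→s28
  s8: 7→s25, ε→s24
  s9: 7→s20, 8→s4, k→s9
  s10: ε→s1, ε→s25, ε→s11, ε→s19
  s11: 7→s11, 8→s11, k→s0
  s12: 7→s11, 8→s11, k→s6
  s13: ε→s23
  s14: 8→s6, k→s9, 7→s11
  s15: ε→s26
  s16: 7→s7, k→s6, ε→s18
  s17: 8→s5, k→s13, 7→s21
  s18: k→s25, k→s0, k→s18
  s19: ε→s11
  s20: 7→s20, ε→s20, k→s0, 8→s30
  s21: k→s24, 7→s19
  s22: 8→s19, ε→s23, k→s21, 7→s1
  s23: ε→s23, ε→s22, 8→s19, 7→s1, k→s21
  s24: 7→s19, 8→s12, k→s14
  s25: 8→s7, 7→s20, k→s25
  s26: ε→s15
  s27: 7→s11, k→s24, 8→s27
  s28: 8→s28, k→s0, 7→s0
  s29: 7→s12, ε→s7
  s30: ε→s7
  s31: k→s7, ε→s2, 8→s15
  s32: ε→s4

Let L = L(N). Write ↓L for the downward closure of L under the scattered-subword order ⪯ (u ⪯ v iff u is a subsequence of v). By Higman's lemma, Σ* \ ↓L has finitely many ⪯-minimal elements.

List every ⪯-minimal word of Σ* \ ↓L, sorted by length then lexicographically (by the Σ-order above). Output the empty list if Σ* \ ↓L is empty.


|Q|=33, |F|=12, |δ|=89 (26 ε).
min D↑ (13 st, q0=0, F={3}): 0:7→1,8→0,k→2 1:7→1,8→1,k→3 2:7→1,8→4,k→5 3:7→3,8→3,k→3 4:7→1,8→1,k→6 5:7→1,8→6,k→7 6:7→1,8→1,k→8 7:7→9,8→10,k→7 8:7→9,8→11,k→8 9:7→9,8→11,k→3 10:7→12,8→11,k→10 11:7→12,8→11,k→3 12:7→3,8→12,k→3 [Hopcroft].
'7k': run [16, 7, 1] end={s0} — reject; 2/2 single-dels accept.
'k88k': N↓-sim [16, 15, 11, 5, 1] end={s0} ∉↓L; 4/4 del acc.
'kkk877': |S_i|=[16, 15, 12, 9, 6, 2, 1] end={s0} ∉↓L; 6/6 single-dels accept.
3 obstructions.

min(Σ*\↓L) = [7k, k88k, kkk877].


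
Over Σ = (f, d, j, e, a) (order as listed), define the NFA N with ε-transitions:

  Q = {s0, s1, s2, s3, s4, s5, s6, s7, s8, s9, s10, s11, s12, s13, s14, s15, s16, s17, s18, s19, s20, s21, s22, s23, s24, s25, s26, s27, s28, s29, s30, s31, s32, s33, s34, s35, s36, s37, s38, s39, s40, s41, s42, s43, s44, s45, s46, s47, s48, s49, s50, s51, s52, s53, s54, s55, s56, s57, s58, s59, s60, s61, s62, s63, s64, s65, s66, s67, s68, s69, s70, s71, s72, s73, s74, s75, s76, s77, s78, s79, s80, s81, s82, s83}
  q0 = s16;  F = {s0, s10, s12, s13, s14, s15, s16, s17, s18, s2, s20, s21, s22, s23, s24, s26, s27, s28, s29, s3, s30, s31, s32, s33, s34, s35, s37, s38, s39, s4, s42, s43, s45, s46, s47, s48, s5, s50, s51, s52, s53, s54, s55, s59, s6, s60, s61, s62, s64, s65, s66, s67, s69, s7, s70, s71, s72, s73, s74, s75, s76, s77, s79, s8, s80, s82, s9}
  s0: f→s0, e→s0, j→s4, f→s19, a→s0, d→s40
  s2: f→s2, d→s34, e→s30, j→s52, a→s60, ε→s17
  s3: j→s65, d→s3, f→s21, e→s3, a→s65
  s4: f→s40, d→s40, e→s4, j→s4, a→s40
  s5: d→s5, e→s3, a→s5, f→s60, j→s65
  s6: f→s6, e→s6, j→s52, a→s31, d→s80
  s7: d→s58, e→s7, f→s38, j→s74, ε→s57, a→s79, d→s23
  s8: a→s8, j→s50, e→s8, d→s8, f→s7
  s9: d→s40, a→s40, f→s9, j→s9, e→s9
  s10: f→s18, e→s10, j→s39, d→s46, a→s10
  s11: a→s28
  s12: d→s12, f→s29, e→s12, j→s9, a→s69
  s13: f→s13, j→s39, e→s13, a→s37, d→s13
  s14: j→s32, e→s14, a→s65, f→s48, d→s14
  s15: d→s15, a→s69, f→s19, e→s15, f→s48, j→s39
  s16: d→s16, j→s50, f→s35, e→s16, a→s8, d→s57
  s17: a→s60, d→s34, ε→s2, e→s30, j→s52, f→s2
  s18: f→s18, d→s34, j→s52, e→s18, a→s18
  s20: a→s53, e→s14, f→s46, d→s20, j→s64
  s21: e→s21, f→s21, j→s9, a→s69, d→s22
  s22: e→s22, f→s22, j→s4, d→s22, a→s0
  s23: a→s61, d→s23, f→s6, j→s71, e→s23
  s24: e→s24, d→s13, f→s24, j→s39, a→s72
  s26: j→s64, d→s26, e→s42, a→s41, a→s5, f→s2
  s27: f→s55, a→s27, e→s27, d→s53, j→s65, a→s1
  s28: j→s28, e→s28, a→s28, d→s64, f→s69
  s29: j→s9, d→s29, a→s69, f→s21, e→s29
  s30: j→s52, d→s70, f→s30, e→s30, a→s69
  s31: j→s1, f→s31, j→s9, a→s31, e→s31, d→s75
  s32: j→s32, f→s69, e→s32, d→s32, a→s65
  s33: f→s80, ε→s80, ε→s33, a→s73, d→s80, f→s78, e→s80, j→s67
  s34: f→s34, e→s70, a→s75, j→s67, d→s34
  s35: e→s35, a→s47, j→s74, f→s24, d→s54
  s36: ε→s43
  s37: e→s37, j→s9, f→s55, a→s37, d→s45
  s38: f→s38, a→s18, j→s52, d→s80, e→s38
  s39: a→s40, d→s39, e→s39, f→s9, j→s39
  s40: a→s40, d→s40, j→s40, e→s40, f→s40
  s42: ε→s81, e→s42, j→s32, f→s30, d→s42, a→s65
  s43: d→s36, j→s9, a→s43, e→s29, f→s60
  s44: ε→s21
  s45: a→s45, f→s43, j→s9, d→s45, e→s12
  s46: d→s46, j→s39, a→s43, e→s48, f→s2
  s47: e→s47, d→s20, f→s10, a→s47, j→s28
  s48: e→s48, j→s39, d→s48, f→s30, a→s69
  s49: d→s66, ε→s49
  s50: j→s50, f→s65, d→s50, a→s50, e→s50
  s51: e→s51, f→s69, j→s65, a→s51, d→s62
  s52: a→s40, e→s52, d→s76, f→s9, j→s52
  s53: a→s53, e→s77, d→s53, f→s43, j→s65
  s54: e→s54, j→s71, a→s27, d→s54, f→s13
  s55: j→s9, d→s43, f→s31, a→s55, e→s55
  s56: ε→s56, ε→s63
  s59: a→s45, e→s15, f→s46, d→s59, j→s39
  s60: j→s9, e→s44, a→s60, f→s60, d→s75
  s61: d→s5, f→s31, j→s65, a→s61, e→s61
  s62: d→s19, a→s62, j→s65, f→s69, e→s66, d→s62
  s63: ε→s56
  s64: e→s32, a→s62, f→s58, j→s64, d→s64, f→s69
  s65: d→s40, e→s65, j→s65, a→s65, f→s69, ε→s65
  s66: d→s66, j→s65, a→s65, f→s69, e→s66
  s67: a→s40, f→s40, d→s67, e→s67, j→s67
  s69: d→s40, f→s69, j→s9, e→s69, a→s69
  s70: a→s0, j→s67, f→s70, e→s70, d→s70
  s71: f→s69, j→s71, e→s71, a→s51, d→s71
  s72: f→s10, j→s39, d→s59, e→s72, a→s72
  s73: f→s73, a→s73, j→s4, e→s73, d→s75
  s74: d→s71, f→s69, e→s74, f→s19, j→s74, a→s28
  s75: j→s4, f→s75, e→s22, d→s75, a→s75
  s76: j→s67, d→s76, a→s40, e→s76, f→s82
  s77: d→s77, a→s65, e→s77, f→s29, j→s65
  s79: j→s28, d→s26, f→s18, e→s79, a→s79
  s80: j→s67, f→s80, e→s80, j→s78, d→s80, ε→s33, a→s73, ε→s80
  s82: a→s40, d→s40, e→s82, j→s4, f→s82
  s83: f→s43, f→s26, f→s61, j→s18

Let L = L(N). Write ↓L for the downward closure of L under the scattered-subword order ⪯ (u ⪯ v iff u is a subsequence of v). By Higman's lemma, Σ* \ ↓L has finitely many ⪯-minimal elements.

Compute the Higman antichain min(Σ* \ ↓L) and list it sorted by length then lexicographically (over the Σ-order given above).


A = [jfd, ffja, fdajd, fadead, affdjf].

|Q|=84, |F|=67, |δ|=373 (15 ε).
min D↑ (66 st, q0=0, F={19}): 0:f→1,d→0,j→2,e→0,a→3 1:f→4,d→5,j→6,e→1,a→7 2:f→8,d→2,j→2,e→2,a→2 3:f→9,d→3,j→2,e→3,a→3 4:f→4,d→10,j→11,e→4,a→12 5:f→10,d→5,j→13,e→5,a→14 6:f→15,d→13,j→6,e→6,a→16 7:f→17,d→18,j→16,e→7,a→7 8:f→15,d→19,j→8,e→8,a→8 9:f→20,d→21,j→6,e→9,a→22 10:f→10,d→10,j→11,e→10,a→23 11:f→24,d→11,j→11,e→11,a→19 12:f→17,d→25,j→11,e→12,a→12 13:f→15,d→13,j→13,e→13,a→26 14:f→27,d→28,j→8,e→14,a→14 15:f→15,d→19,j→24,e→15,a→15 16:f→15,d→29,j→16,e→16,a→16 17:f→30,d→31,j→11,e→17,a→17 18:f→31,d→18,j→29,e→32,a→28 19:f→19,d→19,j→19,e→19,a→19 20:f→20,d→33,j→34,e→20,a→30 21:f→35,d→21,j→13,e→21,a→36 22:f→30,d→37,j→16,e→22,a→22 23:f→27,d→38,j→24,e→23,a→23 24:f→24,d→19,j→24,e→24,a→19 25:f→31,d→25,j→11,e→39,a→38 26:f→15,d→40,j→8,e→26,a→26 27:f→41,d→42,j→24,e→27,a→27 28:f→42,d→28,j→8,e→43,a→28 29:f→15,d→29,j→29,e→44,a→40 30:f→30,d→45,j→34,e→30,a→30 31:f→46,d→31,j→11,e→47,a→42 32:f→47,d→32,j→44,e→32,a→8 33:f→33,d→33,j→48,e→33,a→49 34:f→24,d→50,j→34,e→34,a→19 35:f→35,d→33,j→34,e→35,a→41 36:f→41,d→51,j→8,e→36,a→36 37:f→46,d→37,j→29,e→52,a→51 38:f→42,d→38,j→24,e→53,a→38 39:f→47,d→39,j→11,e→39,a→15 40:f→15,d→40,j→8,e→54,a→40 41:f→41,d→55,j→24,e→41,a→41 42:f→56,d→42,j→24,e→57,a→42 43:f→57,d→43,j→8,e→43,a→8 44:f→15,d→44,j→44,e→44,a→8 45:f→45,d→45,j→48,e→58,a→55 46:f→46,d→45,j→34,e→59,a→56 47:f→59,d→47,j→11,e→47,a→15 48:f→19,d→48,j→48,e→48,a→19 49:f→49,d→55,j→60,e→49,a→49 50:f→61,d→50,j→48,e→50,a→19 51:f→56,d→51,j→8,e→62,a→51 52:f→59,d→52,j→44,e→52,a→8 53:f→57,d→53,j→24,e→53,a→15 54:f→15,d→54,j→8,e→54,a→8 55:f→55,d→55,j→60,e→63,a→55 56:f→56,d→55,j→24,e→64,a→56 57:f→64,d→57,j→24,e→57,a→15 58:f→58,d→58,j→48,e→58,a→65 59:f→59,d→58,j→34,e→59,a→15 60:f→19,d→19,j→60,e→60,a→19 61:f→61,d→19,j→60,e→61,a→19 62:f→64,d→62,j→8,e→62,a→8 63:f→63,d→63,j→60,e→63,a→65 64:f→64,d→63,j→24,e→64,a→15 65:f→65,d→19,j→60,e→65,a→65.
'jfd': |S_i|=[77, 23, 8, 1] end={s40} rej; 3/3 del acc.
'ffja': |S_i|=[77, 74, 46, 10, 1] end={s40} ∉↓L; 4/4 single-dels accept.
'fdajd': N↓-sim [77, 74, 62, 32, 6, 1] end={s40} rej; 5/5 del acc.
'fadead': |S_i|=[77, 74, 60, 46, 28, 7, 1] end={s40} — reject; 6/6 single-dels accept.
'affdjf': |S_i|=[77, 72, 58, 30, 15, 4, 1] end={s40} — reject; 6/6 deletions ∈↓L.
5 minimals (antichain).
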